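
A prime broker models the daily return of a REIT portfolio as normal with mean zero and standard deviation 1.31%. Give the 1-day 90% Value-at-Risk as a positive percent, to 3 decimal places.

At 90% one-sided, z = 1.282.
VaR = z·σ = 1.282 × 1.31% = 1.679%.

1.679%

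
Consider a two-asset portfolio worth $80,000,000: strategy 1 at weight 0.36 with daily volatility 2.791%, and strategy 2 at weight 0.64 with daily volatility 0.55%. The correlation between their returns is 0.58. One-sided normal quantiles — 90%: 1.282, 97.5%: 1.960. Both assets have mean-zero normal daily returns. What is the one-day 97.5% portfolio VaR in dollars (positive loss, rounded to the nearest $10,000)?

$1,950,000

σ_p² = 0.36²·2.791² + 0.64²·0.55² + 2·0.58·0.36·0.64·2.791·0.55 = 1.5437 (%²).
σ_p = √1.5437 = 1.242%.
VaR = 1.960 × 1.242% = 2.434%; on $80,000,000 that is $1,947,200.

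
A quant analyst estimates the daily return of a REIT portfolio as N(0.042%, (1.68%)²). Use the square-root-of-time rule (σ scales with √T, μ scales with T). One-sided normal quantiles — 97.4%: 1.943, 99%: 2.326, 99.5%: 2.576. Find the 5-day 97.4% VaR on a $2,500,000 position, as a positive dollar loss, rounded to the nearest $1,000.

σ_{5d} = 1.68% × √5 = 3.757%; μ_{5d} = 5 × 0.042% = 0.210%.
VaR = −(0.210%) + 1.943 × 3.757% = 7.090%.
On $2,500,000: 0.07090 × $2,500,000 = $177,250.

$177,000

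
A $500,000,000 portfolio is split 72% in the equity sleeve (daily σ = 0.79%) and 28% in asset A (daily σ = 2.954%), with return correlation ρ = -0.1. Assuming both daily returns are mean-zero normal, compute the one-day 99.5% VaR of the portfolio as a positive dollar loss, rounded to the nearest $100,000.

σ_p² = 0.72²·0.79² + 0.28²·2.954² + 2·-0.1·0.72·0.28·0.79·2.954 = 0.9136 (%²).
σ_p = √0.9136 = 0.956%.
At 99.5%, z = 2.576.
VaR = 2.576 × 0.956% = 2.463%; on $500,000,000 that is $12,315,000.

$12,300,000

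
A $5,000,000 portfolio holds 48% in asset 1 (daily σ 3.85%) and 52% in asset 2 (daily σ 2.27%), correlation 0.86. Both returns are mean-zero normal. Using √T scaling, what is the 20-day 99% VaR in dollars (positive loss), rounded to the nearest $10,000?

$1,520,000

σ_p = √(0.48²·3.85² + 0.52²·2.27² + 2·0.86·0.48·0.52·3.85·2.27) = 2.926%.
σ_{20d} = 2.926% × √20 = 13.085%.
z(99%) = 2.326.
VaR = 2.326 × 13.085% = 30.436%; on $5,000,000 that is $1,521,800.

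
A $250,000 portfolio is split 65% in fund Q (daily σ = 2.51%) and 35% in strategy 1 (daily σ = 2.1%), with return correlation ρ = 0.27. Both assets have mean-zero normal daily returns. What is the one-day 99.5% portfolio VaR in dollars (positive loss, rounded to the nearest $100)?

σ_p² = 0.65²·2.51² + 0.35²·2.1² + 2·0.27·0.65·0.35·2.51·2.1 = 3.8496 (%²).
σ_p = √3.8496 = 1.962%.
At 99.5%, z = 2.576.
VaR = 2.576 × 1.962% = 5.054%; on $250,000 that is $12,635.

$12,600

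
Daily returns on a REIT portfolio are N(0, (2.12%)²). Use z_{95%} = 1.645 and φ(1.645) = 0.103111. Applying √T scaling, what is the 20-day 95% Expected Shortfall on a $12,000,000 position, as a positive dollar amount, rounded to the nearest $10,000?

$2,350,000

σ_{20d} = 2.12% × √20 = 9.481%.
ES multiplier = φ(z)/(1−α) = 0.103111/0.05 = 2.062.
ES = 9.481% × 2.062 = 19.550%; on $12,000,000: $2,346,000.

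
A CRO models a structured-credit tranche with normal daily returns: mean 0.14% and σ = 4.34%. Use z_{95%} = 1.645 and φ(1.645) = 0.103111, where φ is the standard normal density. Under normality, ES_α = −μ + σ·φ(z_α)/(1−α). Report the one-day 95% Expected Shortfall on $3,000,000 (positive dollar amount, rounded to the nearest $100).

$264,300

Tail multiplier: φ(z)/(1−α) = 0.103111 / 0.05 = 2.062.
ES = −(0.14%) + 4.34% × 2.062 = 8.809%.
On $3,000,000: 0.08809 × $3,000,000 = $264,270.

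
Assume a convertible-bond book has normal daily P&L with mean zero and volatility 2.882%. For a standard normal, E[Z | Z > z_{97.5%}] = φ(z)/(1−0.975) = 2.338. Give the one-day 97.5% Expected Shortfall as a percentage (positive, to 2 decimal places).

6.74%

ES = 2.882% × 2.338 = 6.738%.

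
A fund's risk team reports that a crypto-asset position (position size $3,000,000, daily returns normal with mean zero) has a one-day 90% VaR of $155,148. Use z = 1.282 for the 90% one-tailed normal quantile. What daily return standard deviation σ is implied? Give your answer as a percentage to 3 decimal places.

VaR as a fraction: $155,148 / $3,000,000 = 5.172%.
σ = VaR / z = 5.172% / 1.282 = 4.034%.

4.034%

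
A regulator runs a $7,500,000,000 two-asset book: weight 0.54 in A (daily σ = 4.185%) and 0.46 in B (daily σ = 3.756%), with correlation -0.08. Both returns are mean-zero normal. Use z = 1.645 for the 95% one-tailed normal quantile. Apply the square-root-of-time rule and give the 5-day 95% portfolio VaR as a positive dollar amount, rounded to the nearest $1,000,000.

$754,000,000

σ_p = √(0.54²·4.185² + 0.46²·3.756² + 2·-0.08·0.54·0.46·4.185·3.756) = 2.733%.
σ_{5d} = 2.733% × √5 = 6.111%.
VaR = 1.645 × 6.111% = 10.053%; on $7,500,000,000 that is $753,975,000.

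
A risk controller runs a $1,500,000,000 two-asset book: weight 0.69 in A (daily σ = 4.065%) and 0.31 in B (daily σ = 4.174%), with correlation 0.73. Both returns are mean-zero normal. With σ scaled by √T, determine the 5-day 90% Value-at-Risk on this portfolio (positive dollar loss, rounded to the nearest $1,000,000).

$166,000,000

σ_p = √(0.69²·4.065² + 0.31²·4.174² + 2·0.73·0.69·0.31·4.065·4.174) = 3.852%.
σ_{5d} = 3.852% × √5 = 8.613%.
z(90%) = 1.282.
VaR = 1.282 × 8.613% = 11.042%; on $1,500,000,000 that is $165,630,000.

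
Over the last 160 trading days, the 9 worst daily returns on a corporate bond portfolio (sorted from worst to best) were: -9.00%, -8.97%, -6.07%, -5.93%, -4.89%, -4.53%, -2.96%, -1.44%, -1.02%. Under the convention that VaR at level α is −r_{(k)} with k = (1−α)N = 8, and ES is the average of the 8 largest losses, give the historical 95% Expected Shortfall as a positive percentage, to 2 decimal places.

The 8 worst returns sum to -43.79%.
ES = −(-43.79%) / 8 = 5.47375% ≈ 5.47%.

5.47%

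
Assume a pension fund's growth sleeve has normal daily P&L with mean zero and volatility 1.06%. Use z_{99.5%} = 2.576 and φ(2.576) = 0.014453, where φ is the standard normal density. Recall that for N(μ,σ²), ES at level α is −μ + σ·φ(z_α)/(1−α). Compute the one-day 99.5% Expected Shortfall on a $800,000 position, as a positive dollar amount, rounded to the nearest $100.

$24,500

Tail multiplier: φ(z)/(1−α) = 0.014453 / 0.005 = 2.891.
ES = 1.06% × 2.891 = 3.064%.
On $800,000: 0.03064 × $800,000 = $24,512.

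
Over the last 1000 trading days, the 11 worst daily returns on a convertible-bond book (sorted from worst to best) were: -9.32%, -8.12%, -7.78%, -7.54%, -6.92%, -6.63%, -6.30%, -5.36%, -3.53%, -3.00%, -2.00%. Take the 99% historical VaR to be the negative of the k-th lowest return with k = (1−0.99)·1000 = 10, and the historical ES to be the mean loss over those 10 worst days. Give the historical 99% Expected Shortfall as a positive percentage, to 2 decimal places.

6.45%

The 10 worst returns sum to -64.50%.
ES = −(-64.50%) / 10 = 6.45%.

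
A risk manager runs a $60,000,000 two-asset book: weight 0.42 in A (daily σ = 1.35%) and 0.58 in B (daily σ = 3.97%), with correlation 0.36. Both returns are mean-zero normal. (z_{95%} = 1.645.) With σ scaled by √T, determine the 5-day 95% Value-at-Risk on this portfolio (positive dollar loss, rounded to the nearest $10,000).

σ_p = √(0.42²·1.35² + 0.58²·3.97² + 2·0.36·0.42·0.58·1.35·3.97) = 2.562%.
σ_{5d} = 2.562% × √5 = 5.729%.
VaR = 1.645 × 5.729% = 9.424%; on $60,000,000 that is $5,654,400.

$5,650,000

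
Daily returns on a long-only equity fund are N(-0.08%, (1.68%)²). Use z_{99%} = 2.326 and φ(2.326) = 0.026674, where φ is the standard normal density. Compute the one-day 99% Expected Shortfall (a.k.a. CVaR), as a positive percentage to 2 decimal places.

4.56%

Tail multiplier: φ(z)/(1−α) = 0.026674 / 0.01 = 2.667.
ES = −(-0.08%) + 1.68% × 2.667 = 4.561%.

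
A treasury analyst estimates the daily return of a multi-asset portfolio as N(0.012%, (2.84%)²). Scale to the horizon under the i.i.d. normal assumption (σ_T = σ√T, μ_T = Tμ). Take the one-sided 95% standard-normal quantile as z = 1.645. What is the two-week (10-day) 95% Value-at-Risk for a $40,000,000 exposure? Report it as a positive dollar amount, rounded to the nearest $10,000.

$5,860,000

σ_{10d} = 2.84% × √10 = 8.981%; μ_{10d} = 10 × 0.012% = 0.120%.
VaR = −(0.120%) + 1.645 × 8.981% = 14.654%.
On $40,000,000: 0.14654 × $40,000,000 = $5,861,600.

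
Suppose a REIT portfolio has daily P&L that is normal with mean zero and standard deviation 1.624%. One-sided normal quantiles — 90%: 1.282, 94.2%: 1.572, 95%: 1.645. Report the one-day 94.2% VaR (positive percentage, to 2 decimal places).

2.55%

VaR = z·σ = 1.572 × 1.624% = 2.553%.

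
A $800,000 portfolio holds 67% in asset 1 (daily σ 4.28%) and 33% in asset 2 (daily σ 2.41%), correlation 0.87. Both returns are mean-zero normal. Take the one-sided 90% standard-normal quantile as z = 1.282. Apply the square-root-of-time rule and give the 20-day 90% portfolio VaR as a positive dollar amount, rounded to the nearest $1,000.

$164,000

σ_p = √(0.67²·4.28² + 0.33²·2.41² + 2·0.87·0.67·0.33·4.28·2.41) = 3.581%.
σ_{20d} = 3.581% × √20 = 16.015%.
VaR = 1.282 × 16.015% = 20.531%; on $800,000 that is $164,248.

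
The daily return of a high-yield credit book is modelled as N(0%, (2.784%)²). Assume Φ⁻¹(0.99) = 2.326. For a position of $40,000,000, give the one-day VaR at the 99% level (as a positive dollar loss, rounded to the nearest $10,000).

VaR = z·σ = 2.326 × 2.784% = 6.476%.
On $40,000,000: 0.06476 × $40,000,000 = $2,590,400.

$2,590,000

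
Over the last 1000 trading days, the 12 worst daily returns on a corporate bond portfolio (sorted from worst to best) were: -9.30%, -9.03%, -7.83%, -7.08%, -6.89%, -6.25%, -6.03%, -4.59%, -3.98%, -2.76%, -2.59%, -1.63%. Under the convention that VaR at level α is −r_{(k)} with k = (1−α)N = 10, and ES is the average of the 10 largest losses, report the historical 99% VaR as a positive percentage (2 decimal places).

2.76%

k = 10; the 10th lowest return is -2.76%, so VaR = 2.76%.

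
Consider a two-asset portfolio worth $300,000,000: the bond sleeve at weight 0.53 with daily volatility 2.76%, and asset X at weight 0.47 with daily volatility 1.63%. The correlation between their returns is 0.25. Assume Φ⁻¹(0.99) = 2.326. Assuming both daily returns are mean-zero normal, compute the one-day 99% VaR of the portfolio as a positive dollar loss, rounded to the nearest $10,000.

σ_p² = 0.53²·2.76² + 0.47²·1.63² + 2·0.25·0.53·0.47·2.76·1.63 = 3.2870 (%²).
σ_p = √3.2870 = 1.813%.
VaR = 2.326 × 1.813% = 4.217%; on $300,000,000 that is $12,651,000.

$12,650,000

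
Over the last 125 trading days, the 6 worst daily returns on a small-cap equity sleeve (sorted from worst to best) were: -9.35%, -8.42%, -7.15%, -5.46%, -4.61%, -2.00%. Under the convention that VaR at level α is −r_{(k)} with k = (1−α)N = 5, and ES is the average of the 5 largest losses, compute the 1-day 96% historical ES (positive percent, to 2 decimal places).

7.00%

The 5 worst returns sum to -34.99%.
ES = −(-34.99%) / 5 = 6.998% ≈ 7.00%.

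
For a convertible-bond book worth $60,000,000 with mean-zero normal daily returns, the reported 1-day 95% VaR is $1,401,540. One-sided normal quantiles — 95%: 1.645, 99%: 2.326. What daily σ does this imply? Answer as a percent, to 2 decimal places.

VaR as a fraction: $1,401,540 / $60,000,000 = 2.336%.
σ = VaR / z = 2.336% / 1.645 = 1.420%.

1.42%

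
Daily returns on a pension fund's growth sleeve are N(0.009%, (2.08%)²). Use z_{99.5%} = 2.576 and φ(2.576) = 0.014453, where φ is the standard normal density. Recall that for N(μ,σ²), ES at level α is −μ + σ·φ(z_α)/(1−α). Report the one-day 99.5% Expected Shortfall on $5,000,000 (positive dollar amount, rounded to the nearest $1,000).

$300,000

Tail multiplier: φ(z)/(1−α) = 0.014453 / 0.005 = 2.891.
ES = −(0.009%) + 2.08% × 2.891 = 6.004%.
On $5,000,000: 0.06004 × $5,000,000 = $300,200.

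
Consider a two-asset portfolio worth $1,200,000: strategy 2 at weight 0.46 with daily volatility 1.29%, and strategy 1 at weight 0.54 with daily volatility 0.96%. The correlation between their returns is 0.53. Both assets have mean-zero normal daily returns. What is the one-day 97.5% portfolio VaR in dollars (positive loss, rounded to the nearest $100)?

$22,900

σ_p² = 0.46²·1.29² + 0.54²·0.96² + 2·0.53·0.46·0.54·1.29·0.96 = 0.9469 (%²).
σ_p = √0.9469 = 0.973%.
At 97.5%, z = 1.960.
VaR = 1.960 × 0.973% = 1.907%; on $1,200,000 that is $22,884.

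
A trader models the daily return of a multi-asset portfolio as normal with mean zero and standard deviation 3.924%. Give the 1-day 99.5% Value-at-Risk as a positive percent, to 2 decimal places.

At 99.5% one-sided, z = 2.576.
VaR = z·σ = 2.576 × 3.924% = 10.108%.

10.11%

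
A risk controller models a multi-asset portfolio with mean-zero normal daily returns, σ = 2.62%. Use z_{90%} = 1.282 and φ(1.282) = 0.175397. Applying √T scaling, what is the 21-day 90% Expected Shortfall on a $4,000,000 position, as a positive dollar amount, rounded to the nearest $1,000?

σ_{21d} = 2.62% × √21 = 12.006%.
ES multiplier = φ(z)/(1−α) = 0.175397/0.1 = 1.754.
ES = 12.006% × 1.754 = 21.059%; on $4,000,000: $842,360.

$842,000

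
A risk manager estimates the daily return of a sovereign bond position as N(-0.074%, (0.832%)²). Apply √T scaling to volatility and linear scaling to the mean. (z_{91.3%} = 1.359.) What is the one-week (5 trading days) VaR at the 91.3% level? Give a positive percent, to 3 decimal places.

σ_{5d} = 0.832% × √5 = 1.860%; μ_{5d} = 5 × -0.074% = -0.370%.
VaR = −(-0.370%) + 1.359 × 1.860% = 2.898%.

2.898%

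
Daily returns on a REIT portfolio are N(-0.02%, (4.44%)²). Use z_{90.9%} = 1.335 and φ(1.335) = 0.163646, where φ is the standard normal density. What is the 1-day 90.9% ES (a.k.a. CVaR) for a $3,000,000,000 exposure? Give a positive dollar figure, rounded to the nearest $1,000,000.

Tail multiplier: φ(z)/(1−α) = 0.163646 / 0.091 = 1.798.
ES = −(-0.02%) + 4.44% × 1.798 = 8.003%.
On $3,000,000,000: 0.08003 × $3,000,000,000 = $240,090,000.

$240,000,000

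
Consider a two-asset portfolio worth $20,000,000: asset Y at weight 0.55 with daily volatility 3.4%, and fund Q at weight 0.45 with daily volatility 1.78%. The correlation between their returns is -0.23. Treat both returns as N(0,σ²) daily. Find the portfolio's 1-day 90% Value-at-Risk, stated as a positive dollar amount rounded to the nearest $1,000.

$476,000

σ_p² = 0.55²·3.4² + 0.45²·1.78² + 2·-0.23·0.55·0.45·3.4·1.78 = 3.4495 (%²).
σ_p = √3.4495 = 1.857%.
At 90%, z = 1.282.
VaR = 1.282 × 1.857% = 2.381%; on $20,000,000 that is $476,200.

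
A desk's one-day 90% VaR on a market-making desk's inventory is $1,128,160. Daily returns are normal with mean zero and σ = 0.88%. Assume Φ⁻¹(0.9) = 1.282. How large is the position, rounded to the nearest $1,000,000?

VaR as a fraction of value: z·σ = 1.282 × 0.88% = 1.12816%.
Position = $1,128,160 / 0.0112816 = $100,000,000.

$100,000,000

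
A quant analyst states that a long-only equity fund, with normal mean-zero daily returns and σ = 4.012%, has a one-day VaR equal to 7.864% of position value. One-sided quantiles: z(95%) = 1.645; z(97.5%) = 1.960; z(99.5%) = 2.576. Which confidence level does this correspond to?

Implied z = VaR/σ = 7.864 / 4.012 = 1.960.
This matches z(97.5%) = 1.960.

97.5%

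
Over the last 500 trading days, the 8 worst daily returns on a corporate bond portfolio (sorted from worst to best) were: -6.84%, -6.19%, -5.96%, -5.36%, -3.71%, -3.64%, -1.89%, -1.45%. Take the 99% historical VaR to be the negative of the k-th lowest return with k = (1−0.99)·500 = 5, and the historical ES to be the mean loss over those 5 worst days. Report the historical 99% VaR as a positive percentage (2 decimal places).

3.71%

k = 5; the 5th lowest return is -3.71%, so VaR = 3.71%.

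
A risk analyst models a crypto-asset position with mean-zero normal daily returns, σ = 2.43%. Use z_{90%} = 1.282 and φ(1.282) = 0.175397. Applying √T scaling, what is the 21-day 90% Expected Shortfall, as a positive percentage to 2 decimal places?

19.53%

σ_{21d} = 2.43% × √21 = 11.136%.
ES multiplier = φ(z)/(1−α) = 0.175397/0.1 = 1.754.
ES = 11.136% × 1.754 = 19.533%.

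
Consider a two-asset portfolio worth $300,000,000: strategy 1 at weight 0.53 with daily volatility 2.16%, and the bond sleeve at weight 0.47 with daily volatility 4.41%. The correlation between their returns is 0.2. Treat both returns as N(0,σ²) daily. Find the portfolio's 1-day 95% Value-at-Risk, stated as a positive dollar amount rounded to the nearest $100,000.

σ_p² = 0.53²·2.16² + 0.47²·4.41² + 2·0.2·0.53·0.47·2.16·4.41 = 6.5558 (%²).
σ_p = √6.5558 = 2.560%.
At 95%, z = 1.645.
VaR = 1.645 × 2.560% = 4.211%; on $300,000,000 that is $12,633,000.

$12,600,000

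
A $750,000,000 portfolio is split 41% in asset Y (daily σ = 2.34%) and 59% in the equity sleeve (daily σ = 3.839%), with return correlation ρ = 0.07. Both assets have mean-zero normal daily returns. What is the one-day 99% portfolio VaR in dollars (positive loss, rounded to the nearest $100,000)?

$44,000,000

σ_p² = 0.41²·2.34² + 0.59²·3.839² + 2·0.07·0.41·0.59·2.34·3.839 = 6.3549 (%²).
σ_p = √6.3549 = 2.521%.
At 99%, z = 2.326.
VaR = 2.326 × 2.521% = 5.864%; on $750,000,000 that is $43,980,000.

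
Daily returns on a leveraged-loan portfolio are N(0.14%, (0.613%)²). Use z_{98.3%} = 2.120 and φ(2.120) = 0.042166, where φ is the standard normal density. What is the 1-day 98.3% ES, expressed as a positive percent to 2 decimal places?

1.38%

Tail multiplier: φ(z)/(1−α) = 0.042166 / 0.017 = 2.480.
ES = −(0.14%) + 0.613% × 2.480 = 1.380%.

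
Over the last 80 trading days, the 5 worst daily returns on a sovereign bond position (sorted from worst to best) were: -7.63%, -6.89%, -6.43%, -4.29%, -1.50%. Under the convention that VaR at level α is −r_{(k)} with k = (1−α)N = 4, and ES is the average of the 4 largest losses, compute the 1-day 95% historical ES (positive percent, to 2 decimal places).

The 4 worst returns sum to -25.24%.
ES = −(-25.24%) / 4 = 6.31%.

6.31%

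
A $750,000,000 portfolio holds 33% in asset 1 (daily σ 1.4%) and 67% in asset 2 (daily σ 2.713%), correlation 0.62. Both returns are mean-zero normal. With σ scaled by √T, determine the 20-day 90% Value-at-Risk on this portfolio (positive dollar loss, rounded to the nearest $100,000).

σ_p = √(0.33²·1.4² + 0.67²·2.713² + 2·0.62·0.33·0.67·1.4·2.713) = 2.135%.
σ_{20d} = 2.135% × √20 = 9.548%.
z(90%) = 1.282.
VaR = 1.282 × 9.548% = 12.241%; on $750,000,000 that is $91,807,500.

$91,800,000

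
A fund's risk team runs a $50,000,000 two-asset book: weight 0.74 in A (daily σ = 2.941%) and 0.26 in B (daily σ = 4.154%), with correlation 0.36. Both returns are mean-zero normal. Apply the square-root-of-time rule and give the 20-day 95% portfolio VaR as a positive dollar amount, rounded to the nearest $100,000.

σ_p = √(0.74²·2.941² + 0.26²·4.154² + 2·0.36·0.74·0.26·2.941·4.154) = 2.756%.
σ_{20d} = 2.756% × √20 = 12.325%.
z(95%) = 1.645.
VaR = 1.645 × 12.325% = 20.275%; on $50,000,000 that is $10,137,500.

$10,100,000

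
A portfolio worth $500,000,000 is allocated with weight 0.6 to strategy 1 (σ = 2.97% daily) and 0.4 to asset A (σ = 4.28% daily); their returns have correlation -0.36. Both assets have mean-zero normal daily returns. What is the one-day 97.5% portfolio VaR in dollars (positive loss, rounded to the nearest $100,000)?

$19,400,000

σ_p² = 0.6²·2.97² + 0.4²·4.28² + 2·-0.36·0.6·0.4·2.97·4.28 = 3.9099 (%²).
σ_p = √3.9099 = 1.977%.
At 97.5%, z = 1.960.
VaR = 1.960 × 1.977% = 3.875%; on $500,000,000 that is $19,375,000.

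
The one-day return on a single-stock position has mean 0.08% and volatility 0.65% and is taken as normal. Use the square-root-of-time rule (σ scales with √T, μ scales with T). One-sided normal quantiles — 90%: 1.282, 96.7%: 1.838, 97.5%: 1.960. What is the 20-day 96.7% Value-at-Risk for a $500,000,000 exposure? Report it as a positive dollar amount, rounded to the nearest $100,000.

$18,700,000

σ_{20d} = 0.65% × √20 = 2.907%; μ_{20d} = 20 × 0.08% = 1.600%.
VaR = −(1.600%) + 1.838 × 2.907% = 3.743%.
On $500,000,000: 0.03743 × $500,000,000 = $18,715,000.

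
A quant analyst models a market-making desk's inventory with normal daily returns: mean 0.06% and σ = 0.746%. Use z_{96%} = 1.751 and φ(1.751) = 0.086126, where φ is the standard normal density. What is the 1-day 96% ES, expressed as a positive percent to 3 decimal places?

1.546%

Tail multiplier: φ(z)/(1−α) = 0.086126 / 0.04 = 2.153.
ES = −(0.06%) + 0.746% × 2.153 = 1.546%.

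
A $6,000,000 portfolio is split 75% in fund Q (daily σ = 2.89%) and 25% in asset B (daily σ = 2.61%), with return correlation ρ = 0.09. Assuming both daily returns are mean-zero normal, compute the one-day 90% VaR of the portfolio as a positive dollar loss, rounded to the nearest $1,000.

$178,000

σ_p² = 0.75²·2.89² + 0.25²·2.61² + 2·0.09·0.75·0.25·2.89·2.61 = 5.3784 (%²).
σ_p = √5.3784 = 2.319%.
At 90%, z = 1.282.
VaR = 1.282 × 2.319% = 2.973%; on $6,000,000 that is $178,380.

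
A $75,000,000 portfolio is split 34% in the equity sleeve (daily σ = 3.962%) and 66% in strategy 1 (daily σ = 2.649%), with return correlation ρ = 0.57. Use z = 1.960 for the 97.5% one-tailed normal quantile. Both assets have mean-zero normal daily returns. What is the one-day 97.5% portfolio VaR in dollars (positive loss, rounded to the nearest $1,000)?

$4,041,000

σ_p² = 0.34²·3.962² + 0.66²·2.649² + 2·0.57·0.34·0.66·3.962·2.649 = 7.5562 (%²).
σ_p = √7.5562 = 2.749%.
VaR = 1.960 × 2.749% = 5.388%; on $75,000,000 that is $4,041,000.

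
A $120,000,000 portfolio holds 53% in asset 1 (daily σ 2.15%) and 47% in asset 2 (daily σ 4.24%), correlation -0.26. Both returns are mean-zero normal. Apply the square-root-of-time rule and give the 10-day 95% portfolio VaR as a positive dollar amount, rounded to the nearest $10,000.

$12,620,000

σ_p = √(0.53²·2.15² + 0.47²·4.24² + 2·-0.26·0.53·0.47·2.15·4.24) = 2.022%.
σ_{10d} = 2.022% × √10 = 6.394%.
z(95%) = 1.645.
VaR = 1.645 × 6.394% = 10.518%; on $120,000,000 that is $12,621,600.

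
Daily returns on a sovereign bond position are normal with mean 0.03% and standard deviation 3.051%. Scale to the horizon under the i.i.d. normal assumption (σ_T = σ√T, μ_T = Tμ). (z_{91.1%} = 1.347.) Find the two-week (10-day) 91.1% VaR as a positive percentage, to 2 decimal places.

σ_{10d} = 3.051% × √10 = 9.648%; μ_{10d} = 10 × 0.03% = 0.300%.
VaR = −(0.300%) + 1.347 × 9.648% = 12.696%.

12.70%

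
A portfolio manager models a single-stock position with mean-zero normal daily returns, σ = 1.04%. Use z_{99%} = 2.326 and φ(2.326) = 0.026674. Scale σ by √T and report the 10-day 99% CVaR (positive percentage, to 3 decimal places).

σ_{10d} = 1.04% × √10 = 3.289%.
ES multiplier = φ(z)/(1−α) = 0.026674/0.01 = 2.667.
ES = 3.289% × 2.667 = 8.772%.

8.772%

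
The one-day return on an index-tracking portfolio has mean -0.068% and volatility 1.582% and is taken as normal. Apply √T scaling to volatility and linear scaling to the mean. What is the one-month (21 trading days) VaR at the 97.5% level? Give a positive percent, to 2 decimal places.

At 97.5%, z = 1.960.
σ_{21d} = 1.582% × √21 = 7.250%; μ_{21d} = 21 × -0.068% = -1.428%.
VaR = −(-1.428%) + 1.960 × 7.250% = 15.638%.

15.64%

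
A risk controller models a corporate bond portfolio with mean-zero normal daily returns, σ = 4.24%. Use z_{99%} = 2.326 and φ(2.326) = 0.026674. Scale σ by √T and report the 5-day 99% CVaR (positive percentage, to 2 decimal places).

25.29%

σ_{5d} = 4.24% × √5 = 9.481%.
ES multiplier = φ(z)/(1−α) = 0.026674/0.01 = 2.667.
ES = 9.481% × 2.667 = 25.286%.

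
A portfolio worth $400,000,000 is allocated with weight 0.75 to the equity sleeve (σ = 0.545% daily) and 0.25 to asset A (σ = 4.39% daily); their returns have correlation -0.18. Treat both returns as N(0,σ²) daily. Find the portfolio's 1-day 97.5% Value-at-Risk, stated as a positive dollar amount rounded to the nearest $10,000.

$8,620,000

σ_p² = 0.75²·0.545² + 0.25²·4.39² + 2·-0.18·0.75·0.25·0.545·4.39 = 1.2101 (%²).
σ_p = √1.2101 = 1.100%.
At 97.5%, z = 1.960.
VaR = 1.960 × 1.100% = 2.156%; on $400,000,000 that is $8,624,000.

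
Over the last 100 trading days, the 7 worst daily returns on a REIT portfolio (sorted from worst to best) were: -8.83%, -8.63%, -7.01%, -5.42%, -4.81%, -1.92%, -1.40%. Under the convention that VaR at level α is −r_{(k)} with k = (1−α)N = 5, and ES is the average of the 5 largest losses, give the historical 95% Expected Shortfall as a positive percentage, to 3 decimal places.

The 5 worst returns sum to -34.70%.
ES = −(-34.70%) / 5 = 6.94% ≈ 6.940%.

6.940%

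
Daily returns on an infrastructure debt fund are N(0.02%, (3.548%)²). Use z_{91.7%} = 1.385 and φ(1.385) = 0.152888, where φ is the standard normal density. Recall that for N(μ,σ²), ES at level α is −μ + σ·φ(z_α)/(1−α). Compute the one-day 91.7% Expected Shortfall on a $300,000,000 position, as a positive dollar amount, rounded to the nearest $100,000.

Tail multiplier: φ(z)/(1−α) = 0.152888 / 0.083 = 1.842.
ES = −(0.02%) + 3.548% × 1.842 = 6.515%.
On $300,000,000: 0.06515 × $300,000,000 = $19,545,000.

$19,500,000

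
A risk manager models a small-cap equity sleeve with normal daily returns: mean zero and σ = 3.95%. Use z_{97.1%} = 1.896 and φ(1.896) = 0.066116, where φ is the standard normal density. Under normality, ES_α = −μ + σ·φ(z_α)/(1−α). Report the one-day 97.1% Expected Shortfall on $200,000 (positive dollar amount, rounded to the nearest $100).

$18,000

Tail multiplier: φ(z)/(1−α) = 0.066116 / 0.029 = 2.280.
ES = 3.95% × 2.280 = 9.006%.
On $200,000: 0.09006 × $200,000 = $18,012.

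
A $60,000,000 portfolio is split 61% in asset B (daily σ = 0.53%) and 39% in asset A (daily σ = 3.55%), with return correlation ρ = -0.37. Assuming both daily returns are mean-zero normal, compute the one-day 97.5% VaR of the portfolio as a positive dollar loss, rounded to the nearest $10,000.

σ_p² = 0.61²·0.53² + 0.39²·3.55² + 2·-0.37·0.61·0.39·0.53·3.55 = 1.6901 (%²).
σ_p = √1.6901 = 1.300%.
At 97.5%, z = 1.960.
VaR = 1.960 × 1.300% = 2.548%; on $60,000,000 that is $1,528,800.

$1,530,000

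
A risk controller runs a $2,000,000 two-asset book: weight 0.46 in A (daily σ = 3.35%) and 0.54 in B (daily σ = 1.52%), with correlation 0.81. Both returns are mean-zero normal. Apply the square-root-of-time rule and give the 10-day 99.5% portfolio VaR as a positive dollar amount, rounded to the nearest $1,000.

$368,000

σ_p = √(0.46²·3.35² + 0.54²·1.52² + 2·0.81·0.46·0.54·3.35·1.52) = 2.258%.
σ_{10d} = 2.258% × √10 = 7.140%.
z(99.5%) = 2.576.
VaR = 2.576 × 7.140% = 18.393%; on $2,000,000 that is $367,860.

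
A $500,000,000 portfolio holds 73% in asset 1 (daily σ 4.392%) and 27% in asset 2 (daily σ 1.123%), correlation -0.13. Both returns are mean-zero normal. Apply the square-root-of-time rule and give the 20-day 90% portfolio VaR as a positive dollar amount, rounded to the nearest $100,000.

σ_p = √(0.73²·4.392² + 0.27²·1.123² + 2·-0.13·0.73·0.27·4.392·1.123) = 3.181%.
σ_{20d} = 3.181% × √20 = 14.226%.
z(90%) = 1.282.
VaR = 1.282 × 14.226% = 18.238%; on $500,000,000 that is $91,190,000.

$91,200,000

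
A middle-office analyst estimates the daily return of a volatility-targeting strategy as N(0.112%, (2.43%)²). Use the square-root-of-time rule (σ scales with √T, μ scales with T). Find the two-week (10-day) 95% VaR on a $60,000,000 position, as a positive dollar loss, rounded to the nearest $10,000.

$6,910,000

At 95%, z = 1.645.
σ_{10d} = 2.43% × √10 = 7.684%; μ_{10d} = 10 × 0.112% = 1.120%.
VaR = −(1.120%) + 1.645 × 7.684% = 11.520%.
On $60,000,000: 0.11520 × $60,000,000 = $6,912,000.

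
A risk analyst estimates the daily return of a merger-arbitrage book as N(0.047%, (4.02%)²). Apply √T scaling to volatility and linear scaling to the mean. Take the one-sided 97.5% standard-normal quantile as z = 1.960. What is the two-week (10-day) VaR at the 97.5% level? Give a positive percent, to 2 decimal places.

σ_{10d} = 4.02% × √10 = 12.712%; μ_{10d} = 10 × 0.047% = 0.470%.
VaR = −(0.470%) + 1.960 × 12.712% = 24.446%.

24.45%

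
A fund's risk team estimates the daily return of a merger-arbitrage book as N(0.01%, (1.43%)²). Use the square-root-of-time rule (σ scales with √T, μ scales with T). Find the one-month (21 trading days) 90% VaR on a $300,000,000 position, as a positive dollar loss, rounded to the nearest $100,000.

At 90%, z = 1.282.
σ_{21d} = 1.43% × √21 = 6.553%; μ_{21d} = 21 × 0.01% = 0.210%.
VaR = −(0.210%) + 1.282 × 6.553% = 8.191%.
On $300,000,000: 0.08191 × $300,000,000 = $24,573,000.

$24,600,000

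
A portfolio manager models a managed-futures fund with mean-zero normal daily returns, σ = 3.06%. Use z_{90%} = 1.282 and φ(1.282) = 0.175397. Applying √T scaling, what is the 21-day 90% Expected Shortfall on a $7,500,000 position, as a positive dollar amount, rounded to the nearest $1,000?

$1,845,000

σ_{21d} = 3.06% × √21 = 14.023%.
ES multiplier = φ(z)/(1−α) = 0.175397/0.1 = 1.754.
ES = 14.023% × 1.754 = 24.596%; on $7,500,000: $1,844,700.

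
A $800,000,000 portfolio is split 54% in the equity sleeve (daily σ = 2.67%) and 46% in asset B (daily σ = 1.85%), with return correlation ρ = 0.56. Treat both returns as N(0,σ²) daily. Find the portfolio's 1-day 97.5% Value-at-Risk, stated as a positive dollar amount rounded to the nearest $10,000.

σ_p² = 0.54²·2.67² + 0.46²·1.85² + 2·0.56·0.54·0.46·2.67·1.85 = 4.1772 (%²).
σ_p = √4.1772 = 2.044%.
At 97.5%, z = 1.960.
VaR = 1.960 × 2.044% = 4.006%; on $800,000,000 that is $32,048,000.

$32,050,000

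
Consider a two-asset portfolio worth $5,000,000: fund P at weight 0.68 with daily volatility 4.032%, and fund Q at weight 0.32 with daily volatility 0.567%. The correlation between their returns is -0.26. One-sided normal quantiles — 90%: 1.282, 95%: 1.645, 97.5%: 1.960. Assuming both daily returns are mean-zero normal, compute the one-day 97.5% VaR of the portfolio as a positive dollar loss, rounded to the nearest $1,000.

σ_p² = 0.68²·4.032² + 0.32²·0.567² + 2·-0.26·0.68·0.32·4.032·0.567 = 7.2915 (%²).
σ_p = √7.2915 = 2.700%.
VaR = 1.960 × 2.700% = 5.292%; on $5,000,000 that is $264,600.

$265,000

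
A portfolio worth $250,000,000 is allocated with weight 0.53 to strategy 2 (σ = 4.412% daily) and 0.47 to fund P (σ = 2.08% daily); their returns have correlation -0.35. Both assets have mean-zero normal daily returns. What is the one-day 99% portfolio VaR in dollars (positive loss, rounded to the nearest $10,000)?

σ_p² = 0.53²·4.412² + 0.47²·2.08² + 2·-0.35·0.53·0.47·4.412·2.08 = 4.8234 (%²).
σ_p = √4.8234 = 2.196%.
At 99%, z = 2.326.
VaR = 2.326 × 2.196% = 5.108%; on $250,000,000 that is $12,770,000.

$12,770,000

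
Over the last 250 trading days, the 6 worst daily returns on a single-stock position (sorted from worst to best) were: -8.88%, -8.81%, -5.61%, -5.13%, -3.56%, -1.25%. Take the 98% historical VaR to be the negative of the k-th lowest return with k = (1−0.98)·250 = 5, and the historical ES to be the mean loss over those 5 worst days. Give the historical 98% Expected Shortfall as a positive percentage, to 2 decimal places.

6.40%

The 5 worst returns sum to -31.99%.
ES = −(-31.99%) / 5 = 6.398% ≈ 6.40%.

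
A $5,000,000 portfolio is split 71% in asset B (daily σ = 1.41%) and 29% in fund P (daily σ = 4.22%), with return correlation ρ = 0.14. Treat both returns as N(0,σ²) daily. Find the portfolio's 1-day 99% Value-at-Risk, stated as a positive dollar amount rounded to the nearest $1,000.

$196,000

σ_p² = 0.71²·1.41² + 0.29²·4.22² + 2·0.14·0.71·0.29·1.41·4.22 = 2.8429 (%²).
σ_p = √2.8429 = 1.686%.
At 99%, z = 2.326.
VaR = 2.326 × 1.686% = 3.922%; on $5,000,000 that is $196,100.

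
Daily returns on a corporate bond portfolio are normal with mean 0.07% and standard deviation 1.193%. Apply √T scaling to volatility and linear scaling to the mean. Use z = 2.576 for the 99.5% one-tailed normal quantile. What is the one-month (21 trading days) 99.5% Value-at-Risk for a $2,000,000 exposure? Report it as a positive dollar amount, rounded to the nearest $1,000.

$252,000

σ_{21d} = 1.193% × √21 = 5.467%; μ_{21d} = 21 × 0.07% = 1.470%.
VaR = −(1.470%) + 2.576 × 5.467% = 12.613%.
On $2,000,000: 0.12613 × $2,000,000 = $252,260.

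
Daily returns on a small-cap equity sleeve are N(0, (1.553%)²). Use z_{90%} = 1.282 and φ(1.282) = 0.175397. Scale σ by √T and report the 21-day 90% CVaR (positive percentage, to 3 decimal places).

12.483%

σ_{21d} = 1.553% × √21 = 7.117%.
ES multiplier = φ(z)/(1−α) = 0.175397/0.1 = 1.754.
ES = 7.117% × 1.754 = 12.483%.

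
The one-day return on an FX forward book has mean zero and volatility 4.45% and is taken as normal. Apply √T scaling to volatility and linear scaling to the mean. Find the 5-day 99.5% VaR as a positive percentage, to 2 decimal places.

At 99.5%, z = 2.576.
σ_{5d} = 4.45% × √5 = 9.951%.
VaR = 2.576 × 9.951% = 25.634%.

25.63%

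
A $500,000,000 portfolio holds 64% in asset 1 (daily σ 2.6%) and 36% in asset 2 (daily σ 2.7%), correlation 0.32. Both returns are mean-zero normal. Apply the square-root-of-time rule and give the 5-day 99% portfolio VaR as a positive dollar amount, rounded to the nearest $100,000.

$56,700,000

σ_p = √(0.64²·2.6² + 0.36²·2.7² + 2·0.32·0.64·0.36·2.6·2.7) = 2.179%.
σ_{5d} = 2.179% × √5 = 4.872%.
z(99%) = 2.326.
VaR = 2.326 × 4.872% = 11.332%; on $500,000,000 that is $56,660,000.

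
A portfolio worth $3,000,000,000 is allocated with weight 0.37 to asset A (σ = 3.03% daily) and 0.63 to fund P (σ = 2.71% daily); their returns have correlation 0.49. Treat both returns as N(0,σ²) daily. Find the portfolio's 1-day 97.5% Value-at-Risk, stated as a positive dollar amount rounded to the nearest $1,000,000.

σ_p² = 0.37²·3.03² + 0.63²·2.71² + 2·0.49·0.37·0.63·3.03·2.71 = 6.0475 (%²).
σ_p = √6.0475 = 2.459%.
At 97.5%, z = 1.960.
VaR = 1.960 × 2.459% = 4.820%; on $3,000,000,000 that is $144,600,000.

$145,000,000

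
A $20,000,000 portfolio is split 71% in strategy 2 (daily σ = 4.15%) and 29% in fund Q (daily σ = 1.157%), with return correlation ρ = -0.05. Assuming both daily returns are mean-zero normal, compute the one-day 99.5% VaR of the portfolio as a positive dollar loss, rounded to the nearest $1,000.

σ_p² = 0.71²·4.15² + 0.29²·1.157² + 2·-0.05·0.71·0.29·4.15·1.157 = 8.6956 (%²).
σ_p = √8.6956 = 2.949%.
At 99.5%, z = 2.576.
VaR = 2.576 × 2.949% = 7.597%; on $20,000,000 that is $1,519,400.

$1,519,000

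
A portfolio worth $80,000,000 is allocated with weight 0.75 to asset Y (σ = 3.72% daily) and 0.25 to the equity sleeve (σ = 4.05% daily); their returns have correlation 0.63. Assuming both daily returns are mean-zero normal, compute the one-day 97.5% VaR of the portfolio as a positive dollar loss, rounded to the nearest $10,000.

σ_p² = 0.75²·3.72² + 0.25²·4.05² + 2·0.63·0.75·0.25·3.72·4.05 = 12.3686 (%²).
σ_p = √12.3686 = 3.517%.
At 97.5%, z = 1.960.
VaR = 1.960 × 3.517% = 6.893%; on $80,000,000 that is $5,514,400.

$5,510,000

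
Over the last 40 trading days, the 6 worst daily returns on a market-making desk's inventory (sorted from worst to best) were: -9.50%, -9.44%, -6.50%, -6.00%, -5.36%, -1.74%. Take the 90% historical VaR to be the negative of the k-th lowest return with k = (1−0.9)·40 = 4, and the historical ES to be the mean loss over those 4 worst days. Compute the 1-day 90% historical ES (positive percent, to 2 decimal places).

The 4 worst returns sum to -31.44%.
ES = −(-31.44%) / 4 = 7.86%.

7.86%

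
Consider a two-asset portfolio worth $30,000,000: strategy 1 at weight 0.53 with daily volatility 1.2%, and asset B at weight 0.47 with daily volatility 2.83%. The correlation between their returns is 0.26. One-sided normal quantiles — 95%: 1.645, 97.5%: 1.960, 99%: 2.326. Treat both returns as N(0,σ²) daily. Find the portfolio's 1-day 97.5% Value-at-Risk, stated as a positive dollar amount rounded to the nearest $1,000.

$951,000

σ_p² = 0.53²·1.2² + 0.47²·2.83² + 2·0.26·0.53·0.47·1.2·2.83 = 2.6136 (%²).
σ_p = √2.6136 = 1.617%.
VaR = 1.960 × 1.617% = 3.169%; on $30,000,000 that is $950,700.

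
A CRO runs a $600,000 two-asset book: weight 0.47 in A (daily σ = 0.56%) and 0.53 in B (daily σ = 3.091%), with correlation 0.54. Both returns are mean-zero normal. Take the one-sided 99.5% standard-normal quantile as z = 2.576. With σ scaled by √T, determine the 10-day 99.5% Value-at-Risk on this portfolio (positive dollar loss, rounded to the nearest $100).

$87,700

σ_p = √(0.47²·0.56² + 0.53²·3.091² + 2·0.54·0.47·0.53·0.56·3.091) = 1.794%.
σ_{10d} = 1.794% × √10 = 5.673%.
VaR = 2.576 × 5.673% = 14.614%; on $600,000 that is $87,684.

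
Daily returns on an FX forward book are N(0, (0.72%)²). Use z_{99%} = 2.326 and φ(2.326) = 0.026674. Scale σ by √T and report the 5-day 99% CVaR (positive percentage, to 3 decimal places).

σ_{5d} = 0.72% × √5 = 1.610%.
ES multiplier = φ(z)/(1−α) = 0.026674/0.01 = 2.667.
ES = 1.610% × 2.667 = 4.294%.

4.294%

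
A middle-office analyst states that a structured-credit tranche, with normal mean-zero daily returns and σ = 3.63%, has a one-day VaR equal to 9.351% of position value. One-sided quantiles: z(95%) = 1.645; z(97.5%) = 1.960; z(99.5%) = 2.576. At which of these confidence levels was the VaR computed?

Implied z = VaR/σ = 9.351 / 3.63 = 2.576.
This matches z(99.5%) = 2.576.

99.5%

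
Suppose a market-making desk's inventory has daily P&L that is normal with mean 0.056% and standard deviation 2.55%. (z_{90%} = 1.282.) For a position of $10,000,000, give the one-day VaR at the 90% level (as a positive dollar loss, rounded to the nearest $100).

VaR = −μ + z·σ = −(0.056%) + 1.282 × 2.55% = 3.213%.
On $10,000,000: 0.03213 × $10,000,000 = $321,300.

$321,300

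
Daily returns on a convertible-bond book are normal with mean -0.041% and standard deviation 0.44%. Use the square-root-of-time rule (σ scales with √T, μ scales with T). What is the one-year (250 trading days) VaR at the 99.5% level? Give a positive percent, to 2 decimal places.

At 99.5%, z = 2.576.
σ_{250d} = 0.44% × √250 = 6.957%; μ_{250d} = 250 × -0.041% = -10.250%.
VaR = −(-10.250%) + 2.576 × 6.957% = 28.171%.

28.17%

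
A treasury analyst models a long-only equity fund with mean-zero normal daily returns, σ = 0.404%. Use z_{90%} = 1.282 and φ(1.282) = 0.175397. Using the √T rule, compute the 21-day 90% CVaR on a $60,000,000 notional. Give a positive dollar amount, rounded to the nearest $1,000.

$1,948,000

σ_{21d} = 0.404% × √21 = 1.851%.
ES multiplier = φ(z)/(1−α) = 0.175397/0.1 = 1.754.
ES = 1.851% × 1.754 = 3.247%; on $60,000,000: $1,948,200.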